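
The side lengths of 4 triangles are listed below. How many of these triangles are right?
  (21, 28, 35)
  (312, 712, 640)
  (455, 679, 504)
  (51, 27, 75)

(21,28,35): 21²+28² = 1225 = 35² → right
(312,712,640): 312²+640² = 506944 = 712² → right
(455,679,504): 455²+504² = 461041 = 679² → right
(51,27,75): 27²+51² = 3330 < 5625 = 75² → obtuse
3 of the 4 are right.

3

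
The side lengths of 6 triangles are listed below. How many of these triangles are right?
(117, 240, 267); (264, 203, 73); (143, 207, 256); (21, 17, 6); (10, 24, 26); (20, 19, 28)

(117,240,267): 117²+240² = 71289 = 267² → right
(264,203,73): 73²+203² = 46538 < 69696 = 264² → obtuse
(143,207,256): 143²+207² = 63298 < 65536 = 256² → obtuse
(21,17,6): 6²+17² = 325 < 441 = 21² → obtuse
(10,24,26): 10²+24² = 676 = 26² → right
(20,19,28): 19²+20² = 761 < 784 = 28² → obtuse
2 of the 6 are right.

2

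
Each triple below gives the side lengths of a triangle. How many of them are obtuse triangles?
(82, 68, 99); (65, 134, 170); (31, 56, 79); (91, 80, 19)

3

(82,68,99): 68²+82² = 11348 > 9801 = 99² → acute
(65,134,170): 65²+134² = 22181 < 28900 = 170² → obtuse
(31,56,79): 31²+56² = 4097 < 6241 = 79² → obtuse
(91,80,19): 19²+80² = 6761 < 8281 = 91² → obtuse
3 of the 4 are obtuse.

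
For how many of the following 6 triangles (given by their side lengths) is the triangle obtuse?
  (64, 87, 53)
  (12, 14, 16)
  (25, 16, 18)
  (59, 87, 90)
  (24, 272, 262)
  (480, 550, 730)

(64,87,53): 53²+64² = 6905 < 7569 = 87² → obtuse
(12,14,16): 12²+14² = 340 > 256 = 16² → acute
(25,16,18): 16²+18² = 580 < 625 = 25² → obtuse
(59,87,90): 59²+87² = 11050 > 8100 = 90² → acute
(24,272,262): 24²+262² = 69220 < 73984 = 272² → obtuse
(480,550,730): 480²+550² = 532900 = 730² → right
3 of the 6 are obtuse.

3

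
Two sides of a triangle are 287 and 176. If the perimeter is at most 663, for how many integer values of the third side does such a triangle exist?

89

Triangle inequality: 111 < x < 463. Perimeter ≤ 663 gives x ≤ 663 − 287 − 176 = 200.
So 111 < x ≤ 200; integers 112 through 200: 89 values.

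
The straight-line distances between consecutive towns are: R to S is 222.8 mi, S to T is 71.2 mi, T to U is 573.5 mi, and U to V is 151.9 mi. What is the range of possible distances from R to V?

The maximum is all hops collinear in one direction: 222.8 + 71.2 + 573.5 + 151.9 = 1019.4.
The longest hop is 573.5; the others sum to 445.9. Folding the others back against it leaves at least 573.5 − 445.9 = 127.6.

127.6 ≤ RV ≤ 1019.4 mi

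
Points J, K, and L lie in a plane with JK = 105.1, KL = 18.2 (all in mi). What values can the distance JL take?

86.9 ≤ JL ≤ 123.3 mi

By the triangle inequality, |105.1 − 18.2| ≤ JL ≤ 105.1 + 18.2.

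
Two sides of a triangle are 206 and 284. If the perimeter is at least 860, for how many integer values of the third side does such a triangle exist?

120

Triangle inequality: 78 < x < 490. Perimeter ≥ 860 gives x ≥ 860 − 206 − 284 = 370.
So 370 ≤ x < 490; integers 370 through 489: 120 values.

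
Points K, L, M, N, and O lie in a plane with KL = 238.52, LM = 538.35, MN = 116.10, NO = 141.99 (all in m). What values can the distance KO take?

41.74 ≤ KO ≤ 1034.96 m

The maximum is all hops collinear in one direction: 238.52 + 538.35 + 116.10 + 141.99 = 1034.96.
The longest hop is 538.35; the others sum to 496.61. Folding the others back against it leaves at least 538.35 − 496.61 = 41.74.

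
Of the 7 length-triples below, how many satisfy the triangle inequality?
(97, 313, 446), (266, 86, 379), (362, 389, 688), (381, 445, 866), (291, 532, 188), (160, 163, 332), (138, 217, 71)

1

(97,313,446): 97+313 ≤ 446 → not valid
(86,266,379): 86+266 ≤ 379 → not valid
(362,389,688): 362+389 > 688 → valid
(381,445,866): 381+445 ≤ 866 → not valid
(188,291,532): 188+291 ≤ 532 → not valid
(160,163,332): 160+163 ≤ 332 → not valid
(71,138,217): 71+138 ≤ 217 → not valid
1 of the 7 triples forms a triangle.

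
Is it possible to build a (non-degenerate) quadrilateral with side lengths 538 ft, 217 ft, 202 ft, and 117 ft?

No

For a quadrilateral, each side must be shorter than the sum of the others.
Here the longest side is 538, but the remaining 3 sides sum to only 536.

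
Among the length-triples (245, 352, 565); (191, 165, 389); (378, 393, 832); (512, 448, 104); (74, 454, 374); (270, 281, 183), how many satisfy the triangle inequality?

(245,352,565): 245+352 > 565 → valid
(165,191,389): 165+191 ≤ 389 → not valid
(378,393,832): 378+393 ≤ 832 → not valid
(104,448,512): 104+448 > 512 → valid
(74,374,454): 74+374 ≤ 454 → not valid
(183,270,281): 183+270 > 281 → valid
3 of the 6 triples form a triangle.

3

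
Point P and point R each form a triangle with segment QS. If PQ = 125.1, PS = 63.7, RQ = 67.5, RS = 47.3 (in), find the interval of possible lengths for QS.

From triangle PQS: |125.1 − 63.7| < QS < 125.1 + 63.7, i.e. 61.4 < QS < 188.8.
From triangle RQS: 20.2 < QS < 114.8.
Both must hold, so QS lies in the intersection.

61.4 < QS < 114.8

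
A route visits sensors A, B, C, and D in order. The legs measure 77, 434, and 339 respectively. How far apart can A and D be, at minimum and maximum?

The maximum is all hops collinear in one direction: 77 + 434 + 339 = 850.
The longest hop is 434; the others sum to 416. Folding the others back against it leaves at least 434 − 416 = 18.

18 ≤ AD ≤ 850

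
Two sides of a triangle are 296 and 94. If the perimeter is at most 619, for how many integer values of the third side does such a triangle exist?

27

Triangle inequality: 202 < x < 390. Perimeter ≤ 619 gives x ≤ 619 − 296 − 94 = 229.
So 202 < x ≤ 229; integers 203 through 229: 27 values.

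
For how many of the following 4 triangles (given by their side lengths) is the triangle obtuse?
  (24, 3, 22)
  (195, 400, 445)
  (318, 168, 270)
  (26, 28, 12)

1

(24,3,22): 3²+22² = 493 < 576 = 24² → obtuse
(195,400,445): 195²+400² = 198025 = 445² → right
(318,168,270): 168²+270² = 101124 = 318² → right
(26,28,12): 12²+26² = 820 > 784 = 28² → acute
1 of the 4 is obtuse.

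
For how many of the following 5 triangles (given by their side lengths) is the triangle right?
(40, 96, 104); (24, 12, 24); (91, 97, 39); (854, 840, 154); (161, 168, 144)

2

(40,96,104): 40²+96² = 10816 = 104² → right
(24,12,24): 12²+24² = 720 > 576 = 24² → acute
(91,97,39): 39²+91² = 9802 > 9409 = 97² → acute
(854,840,154): 154²+840² = 729316 = 854² → right
(161,168,144): 144²+161² = 46657 > 28224 = 168² → acute
2 of the 5 are right.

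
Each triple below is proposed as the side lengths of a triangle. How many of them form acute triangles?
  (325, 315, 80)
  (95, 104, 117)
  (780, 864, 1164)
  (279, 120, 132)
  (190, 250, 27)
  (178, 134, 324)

(325,315,80): 80²+315² = 105625 = 325² → right
(95,104,117): 95²+104² = 19841 > 13689 = 117² → acute
(780,864,1164): 780²+864² = 1354896 = 1164² → right
(279,120,132): 120+132 ≤ 279, not a triangle
(190,250,27): 27+190 ≤ 250, not a triangle
(178,134,324): 134+178 ≤ 324, not a triangle
1 of the 6 is acute.

1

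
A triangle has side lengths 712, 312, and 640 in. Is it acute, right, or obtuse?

Compare the square of the longest side to the sum of squares of the other two: 312² + 640² = 506944 = 712².

right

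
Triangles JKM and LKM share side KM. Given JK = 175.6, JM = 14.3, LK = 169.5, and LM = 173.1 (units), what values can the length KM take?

161.3 < KM < 189.9

From triangle JKM: |175.6 − 14.3| < KM < 175.6 + 14.3, i.e. 161.3 < KM < 189.9.
From triangle LKM: 3.6 < KM < 342.6.
Both must hold, so KM lies in the intersection.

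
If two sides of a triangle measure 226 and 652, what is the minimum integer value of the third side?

427

The third side must be strictly greater than |226 − 652| = 426.
The smallest integer above 426 is 427.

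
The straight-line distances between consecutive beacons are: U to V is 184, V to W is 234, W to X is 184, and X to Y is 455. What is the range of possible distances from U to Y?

The maximum is all hops collinear in one direction: 184 + 234 + 184 + 455 = 1057.
The longest hop is 455; the others sum to 602. Since 455 ≤ 602, the path can fold back on itself completely, so the minimum distance is 0.

0 ≤ UY ≤ 1057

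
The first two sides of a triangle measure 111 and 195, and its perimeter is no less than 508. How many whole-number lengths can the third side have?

104

Triangle inequality: 84 < x < 306. Perimeter ≥ 508 gives x ≥ 508 − 111 − 195 = 202.
So 202 ≤ x < 306; integers 202 through 305: 104 values.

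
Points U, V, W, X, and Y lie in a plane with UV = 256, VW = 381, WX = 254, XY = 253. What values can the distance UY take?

The maximum is all hops collinear in one direction: 256 + 381 + 254 + 253 = 1144.
The longest hop is 381; the others sum to 763. Since 381 ≤ 763, the path can fold back on itself completely, so the minimum distance is 0.

0 ≤ UY ≤ 1144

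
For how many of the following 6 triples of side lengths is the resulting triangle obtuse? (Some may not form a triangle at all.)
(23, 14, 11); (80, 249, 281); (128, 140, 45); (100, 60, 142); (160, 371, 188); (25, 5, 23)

5

(23,14,11): 11²+14² = 317 < 529 = 23² → obtuse
(80,249,281): 80²+249² = 68401 < 78961 = 281² → obtuse
(128,140,45): 45²+128² = 18409 < 19600 = 140² → obtuse
(100,60,142): 60²+100² = 13600 < 20164 = 142² → obtuse
(160,371,188): 160+188 ≤ 371, not a triangle
(25,5,23): 5²+23² = 554 < 625 = 25² → obtuse
5 of the 6 are obtuse.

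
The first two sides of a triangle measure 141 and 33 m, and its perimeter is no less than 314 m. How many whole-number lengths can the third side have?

Triangle inequality: 108 < x < 174. Perimeter ≥ 314 gives x ≥ 314 − 141 − 33 = 140.
So 140 ≤ x < 174; integers 140 through 173: 34 values.

34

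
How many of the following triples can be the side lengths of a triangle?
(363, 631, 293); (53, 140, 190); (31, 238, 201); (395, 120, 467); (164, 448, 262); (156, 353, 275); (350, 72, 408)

5

(293,363,631): 293+363 > 631 → valid
(53,140,190): 53+140 > 190 → valid
(31,201,238): 31+201 ≤ 238 → not valid
(120,395,467): 120+395 > 467 → valid
(164,262,448): 164+262 ≤ 448 → not valid
(156,275,353): 156+275 > 353 → valid
(72,350,408): 72+350 > 408 → valid
5 of the 7 triples form a triangle.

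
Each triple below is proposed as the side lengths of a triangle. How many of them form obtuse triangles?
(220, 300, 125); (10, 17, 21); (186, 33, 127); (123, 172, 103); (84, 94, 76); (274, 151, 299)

(220,300,125): 125²+220² = 64025 < 90000 = 300² → obtuse
(10,17,21): 10²+17² = 389 < 441 = 21² → obtuse
(186,33,127): 33+127 ≤ 186, not a triangle
(123,172,103): 103²+123² = 25738 < 29584 = 172² → obtuse
(84,94,76): 76²+84² = 12832 > 8836 = 94² → acute
(274,151,299): 151²+274² = 97877 > 89401 = 299² → acute
3 of the 6 are obtuse.

3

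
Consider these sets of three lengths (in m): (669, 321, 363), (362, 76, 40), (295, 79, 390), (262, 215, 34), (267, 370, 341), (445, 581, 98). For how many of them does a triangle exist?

2

(321,363,669): 321+363 > 669 → valid
(40,76,362): 40+76 ≤ 362 → not valid
(79,295,390): 79+295 ≤ 390 → not valid
(34,215,262): 34+215 ≤ 262 → not valid
(267,341,370): 267+341 > 370 → valid
(98,445,581): 98+445 ≤ 581 → not valid
2 of the 6 triples form a triangle.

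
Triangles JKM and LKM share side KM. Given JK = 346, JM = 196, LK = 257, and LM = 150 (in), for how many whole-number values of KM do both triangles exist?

256

From triangle JKM: 150 < KM < 542.
From triangle LKM: 107 < KM < 407.
Intersection: 150 < KM < 407, so integers 151 through 406: 256 values.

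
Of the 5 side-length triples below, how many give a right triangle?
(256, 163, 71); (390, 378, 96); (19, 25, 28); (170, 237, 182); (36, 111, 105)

(256,163,71): 71+163 ≤ 256, not a triangle
(390,378,96): 96²+378² = 152100 = 390² → right
(19,25,28): 19²+25² = 986 > 784 = 28² → acute
(170,237,182): 170²+182² = 62024 > 56169 = 237² → acute
(36,111,105): 36²+105² = 12321 = 111² → right
2 of the 5 are right.

2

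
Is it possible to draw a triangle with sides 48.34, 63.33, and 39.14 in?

Yes

The longest side is 63.33, and the other two sum to 87.48.
Since 87.48 > 63.33, the triangle inequality holds.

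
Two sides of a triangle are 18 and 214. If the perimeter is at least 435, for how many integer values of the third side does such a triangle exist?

29

Triangle inequality: 196 < x < 232. Perimeter ≥ 435 gives x ≥ 435 − 18 − 214 = 203.
So 203 ≤ x < 232; integers 203 through 231: 29 values.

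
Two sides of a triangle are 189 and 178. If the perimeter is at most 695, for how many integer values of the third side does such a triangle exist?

317

Triangle inequality: 11 < x < 367. Perimeter ≤ 695 gives x ≤ 695 − 189 − 178 = 328.
So 11 < x ≤ 328; integers 12 through 328: 317 values.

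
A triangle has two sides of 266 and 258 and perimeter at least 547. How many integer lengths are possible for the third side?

501

Triangle inequality: 8 < x < 524. Perimeter ≥ 547 gives x ≥ 547 − 266 − 258 = 23.
So 23 ≤ x < 524; integers 23 through 523: 501 values.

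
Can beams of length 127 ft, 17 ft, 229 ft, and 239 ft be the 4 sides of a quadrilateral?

A quadrilateral exists iff every side is shorter than the sum of the others — equivalently, the longest side is less than the sum of the rest.
Longest side 239 < 373 (sum of the remaining 3), so yes.

Yes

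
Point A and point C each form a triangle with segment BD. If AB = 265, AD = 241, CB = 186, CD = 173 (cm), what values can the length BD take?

From triangle ABD: |265 − 241| < BD < 265 + 241, i.e. 24 < BD < 506.
From triangle CBD: 13 < BD < 359.
Both must hold, so BD lies in the intersection.

24 < BD < 359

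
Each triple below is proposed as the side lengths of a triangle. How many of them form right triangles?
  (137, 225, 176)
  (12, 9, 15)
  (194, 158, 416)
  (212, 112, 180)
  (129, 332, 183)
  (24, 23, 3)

2

(137,225,176): 137²+176² = 49745 < 50625 = 225² → obtuse
(12,9,15): 9²+12² = 225 = 15² → right
(194,158,416): 158+194 ≤ 416, not a triangle
(212,112,180): 112²+180² = 44944 = 212² → right
(129,332,183): 129+183 ≤ 332, not a triangle
(24,23,3): 3²+23² = 538 < 576 = 24² → obtuse
2 of the 6 are right.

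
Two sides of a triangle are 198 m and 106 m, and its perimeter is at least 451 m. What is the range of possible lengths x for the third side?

147 ≤ x < 304

Triangle inequality alone gives 92 < x < 304.
The perimeter condition gives x ≥ 451 − 198 − 106 = 147.
Intersecting the two: 147 ≤ x < 304.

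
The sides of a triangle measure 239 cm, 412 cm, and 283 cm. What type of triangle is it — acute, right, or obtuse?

Compare the square of the longest side to the sum of squares of the other two: 239² + 283² = 137210 < 169744 = 412².

obtuse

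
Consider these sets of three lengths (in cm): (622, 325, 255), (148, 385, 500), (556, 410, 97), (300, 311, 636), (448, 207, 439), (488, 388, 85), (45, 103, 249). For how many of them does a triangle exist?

(255,325,622): 255+325 ≤ 622 → not valid
(148,385,500): 148+385 > 500 → valid
(97,410,556): 97+410 ≤ 556 → not valid
(300,311,636): 300+311 ≤ 636 → not valid
(207,439,448): 207+439 > 448 → valid
(85,388,488): 85+388 ≤ 488 → not valid
(45,103,249): 45+103 ≤ 249 → not valid
2 of the 7 triples form a triangle.

2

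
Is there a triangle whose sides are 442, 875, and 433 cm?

No

The two shorter sides sum to 875, exactly equal to the longest side 875.
That gives only a degenerate (flat) triangle — the inequality must be strict.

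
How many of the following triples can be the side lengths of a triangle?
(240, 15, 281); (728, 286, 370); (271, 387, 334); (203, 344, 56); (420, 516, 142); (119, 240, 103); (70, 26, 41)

2

(15,240,281): 15+240 ≤ 281 → not valid
(286,370,728): 286+370 ≤ 728 → not valid
(271,334,387): 271+334 > 387 → valid
(56,203,344): 56+203 ≤ 344 → not valid
(142,420,516): 142+420 > 516 → valid
(103,119,240): 103+119 ≤ 240 → not valid
(26,41,70): 26+41 ≤ 70 → not valid
2 of the 7 triples form a triangle.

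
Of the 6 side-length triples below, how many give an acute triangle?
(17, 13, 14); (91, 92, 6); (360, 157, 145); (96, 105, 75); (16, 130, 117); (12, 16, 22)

2

(17,13,14): 13²+14² = 365 > 289 = 17² → acute
(91,92,6): 6²+91² = 8317 < 8464 = 92² → obtuse
(360,157,145): 145+157 ≤ 360, not a triangle
(96,105,75): 75²+96² = 14841 > 11025 = 105² → acute
(16,130,117): 16²+117² = 13945 < 16900 = 130² → obtuse
(12,16,22): 12²+16² = 400 < 484 = 22² → obtuse
2 of the 6 are acute.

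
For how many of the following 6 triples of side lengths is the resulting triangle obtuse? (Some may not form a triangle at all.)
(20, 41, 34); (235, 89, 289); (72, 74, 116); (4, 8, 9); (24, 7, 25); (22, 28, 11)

(20,41,34): 20²+34² = 1556 < 1681 = 41² → obtuse
(235,89,289): 89²+235² = 63146 < 83521 = 289² → obtuse
(72,74,116): 72²+74² = 10660 < 13456 = 116² → obtuse
(4,8,9): 4²+8² = 80 < 81 = 9² → obtuse
(24,7,25): 7²+24² = 625 = 25² → right
(22,28,11): 11²+22² = 605 < 784 = 28² → obtuse
5 of the 6 are obtuse.

5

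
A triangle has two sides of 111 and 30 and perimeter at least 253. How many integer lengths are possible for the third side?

Triangle inequality: 81 < x < 141. Perimeter ≥ 253 gives x ≥ 253 − 111 − 30 = 112.
So 112 ≤ x < 141; integers 112 through 140: 29 values.

29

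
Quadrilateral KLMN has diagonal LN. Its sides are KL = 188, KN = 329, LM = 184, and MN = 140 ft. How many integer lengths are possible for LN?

182

From triangle KLN: 141 < LN < 517.
From triangle MLN: 44 < LN < 324.
Intersection: 141 < LN < 324, so integers 142 through 323: 182 values.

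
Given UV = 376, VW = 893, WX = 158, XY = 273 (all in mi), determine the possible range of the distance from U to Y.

The maximum is all hops collinear in one direction: 376 + 893 + 158 + 273 = 1700.
The longest hop is 893; the others sum to 807. Folding the others back against it leaves at least 893 − 807 = 86.

86 ≤ UY ≤ 1700 mi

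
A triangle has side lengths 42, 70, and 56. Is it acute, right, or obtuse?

right

Compare the square of the longest side to the sum of squares of the other two: 42² + 56² = 4900 = 70².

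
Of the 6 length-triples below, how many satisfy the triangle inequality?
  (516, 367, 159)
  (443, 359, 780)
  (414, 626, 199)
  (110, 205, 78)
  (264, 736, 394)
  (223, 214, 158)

3

(159,367,516): 159+367 > 516 → valid
(359,443,780): 359+443 > 780 → valid
(199,414,626): 199+414 ≤ 626 → not valid
(78,110,205): 78+110 ≤ 205 → not valid
(264,394,736): 264+394 ≤ 736 → not valid
(158,214,223): 158+214 > 223 → valid
3 of the 6 triples form a triangle.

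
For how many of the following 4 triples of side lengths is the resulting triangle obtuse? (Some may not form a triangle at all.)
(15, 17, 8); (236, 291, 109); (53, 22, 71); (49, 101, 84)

(15,17,8): 8²+15² = 289 = 17² → right
(236,291,109): 109²+236² = 67577 < 84681 = 291² → obtuse
(53,22,71): 22²+53² = 3293 < 5041 = 71² → obtuse
(49,101,84): 49²+84² = 9457 < 10201 = 101² → obtuse
3 of the 4 are obtuse.

3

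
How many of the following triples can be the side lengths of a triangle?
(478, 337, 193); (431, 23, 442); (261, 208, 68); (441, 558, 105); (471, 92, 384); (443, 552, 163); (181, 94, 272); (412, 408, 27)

7

(193,337,478): 193+337 > 478 → valid
(23,431,442): 23+431 > 442 → valid
(68,208,261): 68+208 > 261 → valid
(105,441,558): 105+441 ≤ 558 → not valid
(92,384,471): 92+384 > 471 → valid
(163,443,552): 163+443 > 552 → valid
(94,181,272): 94+181 > 272 → valid
(27,408,412): 27+408 > 412 → valid
7 of the 8 triples form a triangle.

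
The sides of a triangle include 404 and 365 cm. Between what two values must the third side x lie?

By the triangle inequality, x must be less than 404 + 365 = 769 and greater than |404 − 365| = 39.

39 < x < 769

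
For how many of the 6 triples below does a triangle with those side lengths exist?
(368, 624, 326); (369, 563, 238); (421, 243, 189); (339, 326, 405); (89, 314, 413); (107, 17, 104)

(326,368,624): 326+368 > 624 → valid
(238,369,563): 238+369 > 563 → valid
(189,243,421): 189+243 > 421 → valid
(326,339,405): 326+339 > 405 → valid
(89,314,413): 89+314 ≤ 413 → not valid
(17,104,107): 17+104 > 107 → valid
5 of the 6 triples form a triangle.

5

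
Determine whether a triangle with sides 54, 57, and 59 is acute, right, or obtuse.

Compare the square of the longest side to the sum of squares of the other two: 54² + 57² = 6165 > 3481 = 59².

acute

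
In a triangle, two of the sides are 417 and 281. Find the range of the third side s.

By the triangle inequality, s must be less than 417 + 281 = 698 and greater than |417 − 281| = 136.

136 < s < 698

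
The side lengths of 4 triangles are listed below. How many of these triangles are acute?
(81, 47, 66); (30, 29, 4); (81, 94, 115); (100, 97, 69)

3

(81,47,66): 47²+66² = 6565 > 6561 = 81² → acute
(30,29,4): 4²+29² = 857 < 900 = 30² → obtuse
(81,94,115): 81²+94² = 15397 > 13225 = 115² → acute
(100,97,69): 69²+97² = 14170 > 10000 = 100² → acute
3 of the 4 are acute.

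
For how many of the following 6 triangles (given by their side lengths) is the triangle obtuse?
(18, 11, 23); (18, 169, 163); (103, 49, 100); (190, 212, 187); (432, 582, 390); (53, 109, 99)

(18,11,23): 11²+18² = 445 < 529 = 23² → obtuse
(18,169,163): 18²+163² = 26893 < 28561 = 169² → obtuse
(103,49,100): 49²+100² = 12401 > 10609 = 103² → acute
(190,212,187): 187²+190² = 71069 > 44944 = 212² → acute
(432,582,390): 390²+432² = 338724 = 582² → right
(53,109,99): 53²+99² = 12610 > 11881 = 109² → acute
2 of the 6 are obtuse.

2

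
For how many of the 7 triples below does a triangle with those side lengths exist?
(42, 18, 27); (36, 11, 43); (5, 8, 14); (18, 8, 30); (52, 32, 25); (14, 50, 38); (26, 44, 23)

5

(18,27,42): 18+27 > 42 → valid
(11,36,43): 11+36 > 43 → valid
(5,8,14): 5+8 ≤ 14 → not valid
(8,18,30): 8+18 ≤ 30 → not valid
(25,32,52): 25+32 > 52 → valid
(14,38,50): 14+38 > 50 → valid
(23,26,44): 23+26 > 44 → valid
5 of the 7 triples form a triangle.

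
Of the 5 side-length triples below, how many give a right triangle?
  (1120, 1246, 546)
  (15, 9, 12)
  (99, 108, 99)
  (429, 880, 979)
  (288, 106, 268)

3

(1120,1246,546): 546²+1120² = 1552516 = 1246² → right
(15,9,12): 9²+12² = 225 = 15² → right
(99,108,99): 99²+99² = 19602 > 11664 = 108² → acute
(429,880,979): 429²+880² = 958441 = 979² → right
(288,106,268): 106²+268² = 83060 > 82944 = 288² → acute
3 of the 5 are right.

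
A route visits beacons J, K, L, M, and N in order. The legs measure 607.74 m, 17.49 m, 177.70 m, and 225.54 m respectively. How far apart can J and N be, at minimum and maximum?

187.01 ≤ JN ≤ 1028.47 m

The maximum is all hops collinear in one direction: 607.74 + 17.49 + 177.70 + 225.54 = 1028.47.
The longest hop is 607.74; the others sum to 420.73. Folding the others back against it leaves at least 607.74 − 420.73 = 187.01.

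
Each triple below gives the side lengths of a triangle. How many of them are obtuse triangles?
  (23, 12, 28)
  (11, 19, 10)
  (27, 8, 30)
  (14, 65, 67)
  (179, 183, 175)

(23,12,28): 12²+23² = 673 < 784 = 28² → obtuse
(11,19,10): 10²+11² = 221 < 361 = 19² → obtuse
(27,8,30): 8²+27² = 793 < 900 = 30² → obtuse
(14,65,67): 14²+65² = 4421 < 4489 = 67² → obtuse
(179,183,175): 175²+179² = 62666 > 33489 = 183² → acute
4 of the 5 are obtuse.

4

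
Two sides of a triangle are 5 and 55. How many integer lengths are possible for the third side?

The third side lies in the open interval (50, 60).
Integers from 51 to 59 inclusive: 59 − 51 + 1 = 9.

9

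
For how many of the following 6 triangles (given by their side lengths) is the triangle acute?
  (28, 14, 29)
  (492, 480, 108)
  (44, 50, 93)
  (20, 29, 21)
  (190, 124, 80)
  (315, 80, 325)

(28,14,29): 14²+28² = 980 > 841 = 29² → acute
(492,480,108): 108²+480² = 242064 = 492² → right
(44,50,93): 44²+50² = 4436 < 8649 = 93² → obtuse
(20,29,21): 20²+21² = 841 = 29² → right
(190,124,80): 80²+124² = 21776 < 36100 = 190² → obtuse
(315,80,325): 80²+315² = 105625 = 325² → right
1 of the 6 is acute.

1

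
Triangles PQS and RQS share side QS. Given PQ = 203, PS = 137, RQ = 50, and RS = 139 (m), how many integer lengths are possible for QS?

From triangle PQS: 66 < QS < 340.
From triangle RQS: 89 < QS < 189.
Intersection: 89 < QS < 189, so integers 90 through 188: 99 values.

99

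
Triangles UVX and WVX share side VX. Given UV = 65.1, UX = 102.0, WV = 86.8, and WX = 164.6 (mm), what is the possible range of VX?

From triangle UVX: |65.1 − 102.0| < VX < 65.1 + 102.0, i.e. 36.9 < VX < 167.1.
From triangle WVX: 77.8 < VX < 251.4.
Both must hold, so VX lies in the intersection.

77.8 < VX < 167.1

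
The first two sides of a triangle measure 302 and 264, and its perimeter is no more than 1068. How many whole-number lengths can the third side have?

Triangle inequality: 38 < x < 566. Perimeter ≤ 1068 gives x ≤ 1068 − 302 − 264 = 502.
So 38 < x ≤ 502; integers 39 through 502: 464 values.

464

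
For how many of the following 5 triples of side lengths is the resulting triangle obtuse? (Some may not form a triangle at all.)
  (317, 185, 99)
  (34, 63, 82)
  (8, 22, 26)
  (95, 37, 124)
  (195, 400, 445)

(317,185,99): 99+185 ≤ 317, not a triangle
(34,63,82): 34²+63² = 5125 < 6724 = 82² → obtuse
(8,22,26): 8²+22² = 548 < 676 = 26² → obtuse
(95,37,124): 37²+95² = 10394 < 15376 = 124² → obtuse
(195,400,445): 195²+400² = 198025 = 445² → right
3 of the 5 are obtuse.

3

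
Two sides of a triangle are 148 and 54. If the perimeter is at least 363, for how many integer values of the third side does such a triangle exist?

41

Triangle inequality: 94 < x < 202. Perimeter ≥ 363 gives x ≥ 363 − 148 − 54 = 161.
So 161 ≤ x < 202; integers 161 through 201: 41 values.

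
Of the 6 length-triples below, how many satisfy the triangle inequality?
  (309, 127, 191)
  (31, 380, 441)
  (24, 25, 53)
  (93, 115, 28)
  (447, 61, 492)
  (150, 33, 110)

3

(127,191,309): 127+191 > 309 → valid
(31,380,441): 31+380 ≤ 441 → not valid
(24,25,53): 24+25 ≤ 53 → not valid
(28,93,115): 28+93 > 115 → valid
(61,447,492): 61+447 > 492 → valid
(33,110,150): 33+110 ≤ 150 → not valid
3 of the 6 triples form a triangle.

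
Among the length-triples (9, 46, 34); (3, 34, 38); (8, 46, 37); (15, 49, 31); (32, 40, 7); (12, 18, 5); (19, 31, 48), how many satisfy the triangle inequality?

1

(9,34,46): 9+34 ≤ 46 → not valid
(3,34,38): 3+34 ≤ 38 → not valid
(8,37,46): 8+37 ≤ 46 → not valid
(15,31,49): 15+31 ≤ 49 → not valid
(7,32,40): 7+32 ≤ 40 → not valid
(5,12,18): 5+12 ≤ 18 → not valid
(19,31,48): 19+31 > 48 → valid
1 of the 7 triples forms a triangle.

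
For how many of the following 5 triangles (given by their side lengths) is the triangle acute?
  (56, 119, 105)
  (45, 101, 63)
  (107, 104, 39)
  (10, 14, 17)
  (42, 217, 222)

2

(56,119,105): 56²+105² = 14161 = 119² → right
(45,101,63): 45²+63² = 5994 < 10201 = 101² → obtuse
(107,104,39): 39²+104² = 12337 > 11449 = 107² → acute
(10,14,17): 10²+14² = 296 > 289 = 17² → acute
(42,217,222): 42²+217² = 48853 < 49284 = 222² → obtuse
2 of the 5 are acute.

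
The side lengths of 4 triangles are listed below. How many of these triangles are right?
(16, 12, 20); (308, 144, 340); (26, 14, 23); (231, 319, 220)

3

(16,12,20): 12²+16² = 400 = 20² → right
(308,144,340): 144²+308² = 115600 = 340² → right
(26,14,23): 14²+23² = 725 > 676 = 26² → acute
(231,319,220): 220²+231² = 101761 = 319² → right
3 of the 4 are right.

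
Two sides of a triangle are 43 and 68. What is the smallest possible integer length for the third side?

The third side must be strictly greater than |43 − 68| = 25.
The smallest integer above 25 is 26.

26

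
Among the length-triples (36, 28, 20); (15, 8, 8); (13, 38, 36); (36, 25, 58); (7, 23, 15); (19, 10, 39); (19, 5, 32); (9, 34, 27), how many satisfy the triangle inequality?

(20,28,36): 20+28 > 36 → valid
(8,8,15): 8+8 > 15 → valid
(13,36,38): 13+36 > 38 → valid
(25,36,58): 25+36 > 58 → valid
(7,15,23): 7+15 ≤ 23 → not valid
(10,19,39): 10+19 ≤ 39 → not valid
(5,19,32): 5+19 ≤ 32 → not valid
(9,27,34): 9+27 > 34 → valid
5 of the 8 triples form a triangle.

5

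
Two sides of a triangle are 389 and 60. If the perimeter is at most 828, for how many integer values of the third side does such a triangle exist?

50

Triangle inequality: 329 < x < 449. Perimeter ≤ 828 gives x ≤ 828 − 389 − 60 = 379.
So 329 < x ≤ 379; integers 330 through 379: 50 values.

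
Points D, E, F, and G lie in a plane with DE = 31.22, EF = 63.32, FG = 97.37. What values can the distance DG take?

The maximum is all hops collinear in one direction: 31.22 + 63.32 + 97.37 = 191.91.
The longest hop is 97.37; the others sum to 94.54. Folding the others back against it leaves at least 97.37 − 94.54 = 2.83.

2.83 ≤ DG ≤ 191.91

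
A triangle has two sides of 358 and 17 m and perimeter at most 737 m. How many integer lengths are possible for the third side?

21

Triangle inequality: 341 < x < 375. Perimeter ≤ 737 gives x ≤ 737 − 358 − 17 = 362.
So 341 < x ≤ 362; integers 342 through 362: 21 values.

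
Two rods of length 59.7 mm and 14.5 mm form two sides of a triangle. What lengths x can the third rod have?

45.2 < x < 74.2 (mm)

By the triangle inequality, x must be less than 59.7 + 14.5 = 74.2 and greater than |59.7 − 14.5| = 45.2.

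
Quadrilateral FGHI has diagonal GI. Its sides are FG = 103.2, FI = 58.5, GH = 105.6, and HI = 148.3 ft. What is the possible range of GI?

44.7 < GI < 161.7

From triangle FGI: |103.2 − 58.5| < GI < 103.2 + 58.5, i.e. 44.7 < GI < 161.7.
From triangle HGI: 42.7 < GI < 253.9.
Both must hold, so GI lies in the intersection.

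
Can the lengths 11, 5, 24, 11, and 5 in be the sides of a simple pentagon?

A pentagon exists iff every side is shorter than the sum of the others — equivalently, the longest side is less than the sum of the rest.
Longest side 24 < 32 (sum of the remaining 4), so yes.

Yes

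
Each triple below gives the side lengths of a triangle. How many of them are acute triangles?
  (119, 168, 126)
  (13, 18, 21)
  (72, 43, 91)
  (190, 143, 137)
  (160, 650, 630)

(119,168,126): 119²+126² = 30037 > 28224 = 168² → acute
(13,18,21): 13²+18² = 493 > 441 = 21² → acute
(72,43,91): 43²+72² = 7033 < 8281 = 91² → obtuse
(190,143,137): 137²+143² = 39218 > 36100 = 190² → acute
(160,650,630): 160²+630² = 422500 = 650² → right
3 of the 5 are acute.

3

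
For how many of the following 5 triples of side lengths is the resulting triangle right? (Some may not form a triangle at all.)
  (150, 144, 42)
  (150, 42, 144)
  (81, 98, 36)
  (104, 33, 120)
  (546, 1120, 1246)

3

(150,144,42): 42²+144² = 22500 = 150² → right
(150,42,144): 42²+144² = 22500 = 150² → right
(81,98,36): 36²+81² = 7857 < 9604 = 98² → obtuse
(104,33,120): 33²+104² = 11905 < 14400 = 120² → obtuse
(546,1120,1246): 546²+1120² = 1552516 = 1246² → right
3 of the 5 are right.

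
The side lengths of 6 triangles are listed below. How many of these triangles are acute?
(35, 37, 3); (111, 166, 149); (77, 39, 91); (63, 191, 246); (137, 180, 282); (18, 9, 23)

1

(35,37,3): 3²+35² = 1234 < 1369 = 37² → obtuse
(111,166,149): 111²+149² = 34522 > 27556 = 166² → acute
(77,39,91): 39²+77² = 7450 < 8281 = 91² → obtuse
(63,191,246): 63²+191² = 40450 < 60516 = 246² → obtuse
(137,180,282): 137²+180² = 51169 < 79524 = 282² → obtuse
(18,9,23): 9²+18² = 405 < 529 = 23² → obtuse
1 of the 6 is acute.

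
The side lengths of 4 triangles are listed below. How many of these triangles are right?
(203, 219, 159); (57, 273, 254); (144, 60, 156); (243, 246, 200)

(203,219,159): 159²+203² = 66490 > 47961 = 219² → acute
(57,273,254): 57²+254² = 67765 < 74529 = 273² → obtuse
(144,60,156): 60²+144² = 24336 = 156² → right
(243,246,200): 200²+243² = 99049 > 60516 = 246² → acute
1 of the 4 is right.

1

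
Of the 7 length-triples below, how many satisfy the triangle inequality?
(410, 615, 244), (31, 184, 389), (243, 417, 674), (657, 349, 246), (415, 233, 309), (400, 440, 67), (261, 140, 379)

4

(244,410,615): 244+410 > 615 → valid
(31,184,389): 31+184 ≤ 389 → not valid
(243,417,674): 243+417 ≤ 674 → not valid
(246,349,657): 246+349 ≤ 657 → not valid
(233,309,415): 233+309 > 415 → valid
(67,400,440): 67+400 > 440 → valid
(140,261,379): 140+261 > 379 → valid
4 of the 7 triples form a triangle.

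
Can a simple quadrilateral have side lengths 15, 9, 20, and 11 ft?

A quadrilateral exists iff every side is shorter than the sum of the others — equivalently, the longest side is less than the sum of the rest.
Longest side 20 < 35 (sum of the remaining 3), so yes.

Yes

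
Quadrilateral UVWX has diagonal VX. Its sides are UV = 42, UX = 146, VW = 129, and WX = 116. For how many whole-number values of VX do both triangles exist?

From triangle UVX: 104 < VX < 188.
From triangle WVX: 13 < VX < 245.
Intersection: 104 < VX < 188, so integers 105 through 187: 83 values.

83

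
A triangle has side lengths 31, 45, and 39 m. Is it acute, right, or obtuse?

Compare the square of the longest side to the sum of squares of the other two: 31² + 39² = 2482 > 2025 = 45².

acute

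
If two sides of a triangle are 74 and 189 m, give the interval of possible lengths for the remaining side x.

By the triangle inequality, x must be less than 74 + 189 = 263 and greater than |74 − 189| = 115.

115 < x < 263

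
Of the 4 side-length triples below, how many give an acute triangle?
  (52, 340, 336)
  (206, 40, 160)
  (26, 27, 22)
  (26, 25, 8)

(52,340,336): 52²+336² = 115600 = 340² → right
(206,40,160): 40+160 ≤ 206, not a triangle
(26,27,22): 22²+26² = 1160 > 729 = 27² → acute
(26,25,8): 8²+25² = 689 > 676 = 26² → acute
2 of the 4 are acute.

2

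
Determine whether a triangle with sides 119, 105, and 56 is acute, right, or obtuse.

Compare the square of the longest side to the sum of squares of the other two: 56² + 105² = 14161 = 119².

right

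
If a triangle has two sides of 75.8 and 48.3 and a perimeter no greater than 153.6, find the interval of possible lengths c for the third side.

Triangle inequality alone gives 27.5 < c < 124.1.
The perimeter condition gives c ≤ 153.6 − 75.8 − 48.3 = 29.5.
Intersecting the two: 27.5 < c ≤ 29.5.

27.5 < c ≤ 29.5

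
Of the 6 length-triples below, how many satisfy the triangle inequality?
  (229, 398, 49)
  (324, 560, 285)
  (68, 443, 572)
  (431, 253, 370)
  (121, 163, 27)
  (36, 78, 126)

2

(49,229,398): 49+229 ≤ 398 → not valid
(285,324,560): 285+324 > 560 → valid
(68,443,572): 68+443 ≤ 572 → not valid
(253,370,431): 253+370 > 431 → valid
(27,121,163): 27+121 ≤ 163 → not valid
(36,78,126): 36+78 ≤ 126 → not valid
2 of the 6 triples form a triangle.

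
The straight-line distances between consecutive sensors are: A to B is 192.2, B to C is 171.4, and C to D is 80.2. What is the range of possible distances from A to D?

0 ≤ AD ≤ 443.8

The maximum is all hops collinear in one direction: 192.2 + 171.4 + 80.2 = 443.8.
The longest hop is 192.2; the others sum to 251.6. Since 192.2 ≤ 251.6, the path can fold back on itself completely, so the minimum distance is 0.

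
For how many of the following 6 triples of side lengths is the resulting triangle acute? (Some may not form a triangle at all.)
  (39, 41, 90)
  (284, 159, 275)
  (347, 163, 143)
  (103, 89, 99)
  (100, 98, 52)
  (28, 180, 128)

(39,41,90): 39+41 ≤ 90, not a triangle
(284,159,275): 159²+275² = 100906 > 80656 = 284² → acute
(347,163,143): 143+163 ≤ 347, not a triangle
(103,89,99): 89²+99² = 17722 > 10609 = 103² → acute
(100,98,52): 52²+98² = 12308 > 10000 = 100² → acute
(28,180,128): 28+128 ≤ 180, not a triangle
3 of the 6 are acute.

3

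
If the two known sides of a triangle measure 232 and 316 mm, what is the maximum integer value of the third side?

The third side must be strictly less than 232 + 316 = 548.
The largest integer below 548 is 547.

547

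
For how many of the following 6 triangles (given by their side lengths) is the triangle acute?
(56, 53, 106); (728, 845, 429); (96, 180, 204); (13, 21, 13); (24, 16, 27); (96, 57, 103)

(56,53,106): 53²+56² = 5945 < 11236 = 106² → obtuse
(728,845,429): 429²+728² = 714025 = 845² → right
(96,180,204): 96²+180² = 41616 = 204² → right
(13,21,13): 13²+13² = 338 < 441 = 21² → obtuse
(24,16,27): 16²+24² = 832 > 729 = 27² → acute
(96,57,103): 57²+96² = 12465 > 10609 = 103² → acute
2 of the 6 are acute.

2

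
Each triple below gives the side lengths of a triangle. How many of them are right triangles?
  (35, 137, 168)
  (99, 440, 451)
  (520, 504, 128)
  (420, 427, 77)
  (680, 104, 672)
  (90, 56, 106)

5

(35,137,168): 35²+137² = 19994 < 28224 = 168² → obtuse
(99,440,451): 99²+440² = 203401 = 451² → right
(520,504,128): 128²+504² = 270400 = 520² → right
(420,427,77): 77²+420² = 182329 = 427² → right
(680,104,672): 104²+672² = 462400 = 680² → right
(90,56,106): 56²+90² = 11236 = 106² → right
5 of the 6 are right.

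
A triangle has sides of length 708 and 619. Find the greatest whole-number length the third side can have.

The third side must be strictly less than 708 + 619 = 1327.
The largest integer below 1327 is 1326.

1326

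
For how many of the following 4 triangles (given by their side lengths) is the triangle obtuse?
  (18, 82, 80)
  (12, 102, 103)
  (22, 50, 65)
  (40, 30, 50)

(18,82,80): 18²+80² = 6724 = 82² → right
(12,102,103): 12²+102² = 10548 < 10609 = 103² → obtuse
(22,50,65): 22²+50² = 2984 < 4225 = 65² → obtuse
(40,30,50): 30²+40² = 2500 = 50² → right
2 of the 4 are obtuse.

2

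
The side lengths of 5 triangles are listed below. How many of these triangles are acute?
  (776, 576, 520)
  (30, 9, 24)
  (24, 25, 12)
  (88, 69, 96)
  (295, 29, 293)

(776,576,520): 520²+576² = 602176 = 776² → right
(30,9,24): 9²+24² = 657 < 900 = 30² → obtuse
(24,25,12): 12²+24² = 720 > 625 = 25² → acute
(88,69,96): 69²+88² = 12505 > 9216 = 96² → acute
(295,29,293): 29²+293² = 86690 < 87025 = 295² → obtuse
2 of the 5 are acute.

2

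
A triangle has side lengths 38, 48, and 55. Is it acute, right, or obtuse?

acute

Compare the square of the longest side to the sum of squares of the other two: 38² + 48² = 3748 > 3025 = 55².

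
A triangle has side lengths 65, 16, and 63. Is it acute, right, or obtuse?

Compare the square of the longest side to the sum of squares of the other two: 16² + 63² = 4225 = 65².

right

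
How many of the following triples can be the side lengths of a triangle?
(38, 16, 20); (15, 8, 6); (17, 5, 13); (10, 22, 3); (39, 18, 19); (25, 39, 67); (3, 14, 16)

2

(16,20,38): 16+20 ≤ 38 → not valid
(6,8,15): 6+8 ≤ 15 → not valid
(5,13,17): 5+13 > 17 → valid
(3,10,22): 3+10 ≤ 22 → not valid
(18,19,39): 18+19 ≤ 39 → not valid
(25,39,67): 25+39 ≤ 67 → not valid
(3,14,16): 3+14 > 16 → valid
2 of the 7 triples form a triangle.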